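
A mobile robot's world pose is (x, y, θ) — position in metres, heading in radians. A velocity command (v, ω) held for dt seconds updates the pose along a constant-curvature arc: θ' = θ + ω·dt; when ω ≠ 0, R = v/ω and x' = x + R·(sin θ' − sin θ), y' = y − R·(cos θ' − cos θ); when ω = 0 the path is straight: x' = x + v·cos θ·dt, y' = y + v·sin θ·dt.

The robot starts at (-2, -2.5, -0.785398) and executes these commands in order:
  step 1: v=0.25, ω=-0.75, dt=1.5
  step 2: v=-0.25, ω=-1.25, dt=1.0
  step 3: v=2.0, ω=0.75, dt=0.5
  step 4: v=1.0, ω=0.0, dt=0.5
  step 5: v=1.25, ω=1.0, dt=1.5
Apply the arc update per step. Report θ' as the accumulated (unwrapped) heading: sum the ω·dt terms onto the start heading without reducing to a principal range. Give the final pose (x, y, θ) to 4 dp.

step 1: θ'=-1.9104 (R=-0.3333) → pose (-1.9214, -2.8467, -1.9104)
step 2: θ'=-3.1604 (R=0.2000) → pose (-1.7291, -2.7134, -3.1604)
step 3: θ'=-2.7854 (R=2.6667) → pose (-2.7091, -2.8803, -2.7854)
step 4: θ'=-2.7854 (straight) → pose (-3.1777, -3.0547, -2.7854)
step 5: θ'=-1.2854 (R=1.2500) → pose (-3.9413, -4.5781, -1.2854)

(-3.9413, -4.5781, -1.2854)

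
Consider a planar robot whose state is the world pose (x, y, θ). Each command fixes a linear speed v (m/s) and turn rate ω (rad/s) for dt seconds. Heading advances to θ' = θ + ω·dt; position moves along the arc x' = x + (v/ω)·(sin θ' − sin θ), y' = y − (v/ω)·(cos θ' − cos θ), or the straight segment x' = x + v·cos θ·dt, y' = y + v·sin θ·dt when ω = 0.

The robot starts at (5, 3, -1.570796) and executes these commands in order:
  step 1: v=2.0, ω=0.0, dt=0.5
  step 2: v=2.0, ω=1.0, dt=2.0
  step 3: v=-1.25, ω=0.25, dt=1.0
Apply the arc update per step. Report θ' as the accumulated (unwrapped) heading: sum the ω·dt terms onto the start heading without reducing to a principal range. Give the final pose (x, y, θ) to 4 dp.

(6.7722, -0.4747, 0.6792)

step 1: θ'=-1.5708 (straight) → pose (5.0000, 2.0000, -1.5708)
step 2: θ'=0.4292 (R=2.0000) → pose (7.8323, 0.1814, 0.4292)
step 3: θ'=0.6792 (R=-5.0000) → pose (6.7722, -0.4747, 0.6792)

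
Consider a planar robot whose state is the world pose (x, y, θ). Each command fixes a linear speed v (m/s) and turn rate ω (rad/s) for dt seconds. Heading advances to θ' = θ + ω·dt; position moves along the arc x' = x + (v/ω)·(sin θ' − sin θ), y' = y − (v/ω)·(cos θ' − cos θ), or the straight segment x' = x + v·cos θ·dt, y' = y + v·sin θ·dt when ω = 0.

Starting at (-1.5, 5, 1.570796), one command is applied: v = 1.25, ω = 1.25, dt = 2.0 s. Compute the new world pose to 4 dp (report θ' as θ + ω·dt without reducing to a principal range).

(-3.3011, 5.5985, 4.0708)

θ' = 1.5708 + 1.25·2.0 = 4.0708
R = v/ω = 1.25/1.25 = 1.0000
x' = -1.5 + 1.0000·(sin 4.0708 − sin 1.5708) = -3.3011
y' = 5 − 1.0000·(cos 4.0708 − cos 1.5708) = 5.5985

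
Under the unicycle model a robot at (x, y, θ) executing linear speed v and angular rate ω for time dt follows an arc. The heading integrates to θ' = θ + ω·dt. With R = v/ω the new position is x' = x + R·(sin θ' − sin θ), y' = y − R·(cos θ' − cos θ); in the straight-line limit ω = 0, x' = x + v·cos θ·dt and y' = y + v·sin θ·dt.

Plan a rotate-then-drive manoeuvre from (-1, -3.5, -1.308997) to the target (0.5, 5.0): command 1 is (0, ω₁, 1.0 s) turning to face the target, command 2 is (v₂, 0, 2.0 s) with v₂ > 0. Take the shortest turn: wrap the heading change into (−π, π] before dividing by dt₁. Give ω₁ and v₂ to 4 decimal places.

heading to target = atan2(5−-3.5, 0.5−-1) = 1.3961
Δθ = wrap(1.3961 − -1.3090) = 2.7051; ω₁ = Δθ/dt₁ = 2.7051
distance = √((0.5−-1)² + (5−-3.5)²) = 8.6313; v₂ = distance/dt₂ = 4.3157

ω₁ = 2.7051, v₂ = 4.3157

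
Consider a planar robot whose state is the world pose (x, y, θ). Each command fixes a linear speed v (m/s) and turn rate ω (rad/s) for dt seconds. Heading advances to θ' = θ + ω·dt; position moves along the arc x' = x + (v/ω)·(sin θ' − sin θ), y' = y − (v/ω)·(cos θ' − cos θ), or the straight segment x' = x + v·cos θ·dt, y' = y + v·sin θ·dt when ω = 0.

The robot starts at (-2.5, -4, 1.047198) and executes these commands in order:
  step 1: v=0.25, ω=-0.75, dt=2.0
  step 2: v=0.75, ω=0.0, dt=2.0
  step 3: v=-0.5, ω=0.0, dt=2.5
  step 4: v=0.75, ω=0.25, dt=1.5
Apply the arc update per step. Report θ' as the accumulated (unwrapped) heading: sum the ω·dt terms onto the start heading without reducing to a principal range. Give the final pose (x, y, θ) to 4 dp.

step 1: θ'=-0.4528 (R=-0.3333) → pose (-2.0655, -3.8669, -0.4528)
step 2: θ'=-0.4528 (straight) → pose (-0.7167, -4.5232, -0.4528)
step 3: θ'=-0.4528 (straight) → pose (-1.8407, -3.9763, -0.4528)
step 4: θ'=-0.0778 (R=3.0000) → pose (-0.7614, -4.2695, -0.0778)

(-0.7614, -4.2695, -0.0778)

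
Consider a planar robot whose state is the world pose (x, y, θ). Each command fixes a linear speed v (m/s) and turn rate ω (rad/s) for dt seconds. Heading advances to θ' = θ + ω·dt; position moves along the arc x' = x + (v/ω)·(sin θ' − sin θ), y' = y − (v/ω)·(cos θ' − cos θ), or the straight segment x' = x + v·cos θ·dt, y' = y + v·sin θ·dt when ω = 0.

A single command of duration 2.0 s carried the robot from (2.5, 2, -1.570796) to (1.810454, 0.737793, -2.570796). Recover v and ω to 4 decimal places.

Δθ = -2.570796 − -1.570796 = -1.000000
ω = Δθ/dt = -1.000000/2.0 = -0.5000
R = −Δy/(cos θ' − cos θ) = -1.5000
v = R·ω = -1.5000·-0.5000 = 0.7500

v = 0.7500, ω = -0.5000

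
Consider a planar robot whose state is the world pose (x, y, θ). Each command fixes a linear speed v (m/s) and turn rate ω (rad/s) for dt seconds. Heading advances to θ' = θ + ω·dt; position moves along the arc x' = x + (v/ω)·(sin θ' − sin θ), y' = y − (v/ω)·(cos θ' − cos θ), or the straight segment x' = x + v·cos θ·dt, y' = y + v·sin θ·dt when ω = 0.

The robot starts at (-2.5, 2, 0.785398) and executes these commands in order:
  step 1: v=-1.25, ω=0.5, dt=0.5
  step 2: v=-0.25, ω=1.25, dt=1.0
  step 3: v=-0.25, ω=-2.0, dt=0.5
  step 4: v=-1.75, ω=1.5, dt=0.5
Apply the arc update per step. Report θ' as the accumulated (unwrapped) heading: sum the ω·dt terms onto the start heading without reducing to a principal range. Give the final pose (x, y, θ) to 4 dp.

(-2.7595, 0.3063, 2.0354)

step 1: θ'=1.0354 (R=-2.5000) → pose (-2.8824, 1.5077, 1.0354)
step 2: θ'=2.2854 (R=-0.2000) → pose (-2.8615, 1.2746, 2.2854)
step 3: θ'=1.2854 (R=0.1250) → pose (-2.8359, 1.1575, 1.2854)
step 4: θ'=2.0354 (R=-1.1667) → pose (-2.7595, 0.3063, 2.0354)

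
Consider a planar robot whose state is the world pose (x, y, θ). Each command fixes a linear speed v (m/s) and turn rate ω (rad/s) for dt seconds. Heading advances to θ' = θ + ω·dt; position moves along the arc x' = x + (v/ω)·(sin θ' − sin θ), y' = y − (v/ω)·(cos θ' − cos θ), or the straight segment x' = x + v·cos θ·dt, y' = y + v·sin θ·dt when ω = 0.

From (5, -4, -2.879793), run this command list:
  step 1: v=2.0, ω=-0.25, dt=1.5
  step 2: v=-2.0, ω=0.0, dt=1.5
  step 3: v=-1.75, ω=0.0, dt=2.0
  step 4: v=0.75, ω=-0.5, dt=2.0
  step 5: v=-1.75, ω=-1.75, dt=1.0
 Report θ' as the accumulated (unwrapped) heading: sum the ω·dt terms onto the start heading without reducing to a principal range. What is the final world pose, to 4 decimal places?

step 1: θ'=-3.2548 (R=-8.0000) → pose (2.0258, -4.2214, -3.2548)
step 2: θ'=-3.2548 (straight) → pose (5.0066, -4.5603, -3.2548)
step 3: θ'=-3.2548 (straight) → pose (8.4842, -4.9556, -3.2548)
step 4: θ'=-4.2548 (R=-1.5000) → pose (7.3079, -4.1279, -4.2548)
step 5: θ'=-6.0048 (R=1.0000) → pose (6.6856, -5.5312, -6.0048)

(6.6856, -5.5312, -6.0048)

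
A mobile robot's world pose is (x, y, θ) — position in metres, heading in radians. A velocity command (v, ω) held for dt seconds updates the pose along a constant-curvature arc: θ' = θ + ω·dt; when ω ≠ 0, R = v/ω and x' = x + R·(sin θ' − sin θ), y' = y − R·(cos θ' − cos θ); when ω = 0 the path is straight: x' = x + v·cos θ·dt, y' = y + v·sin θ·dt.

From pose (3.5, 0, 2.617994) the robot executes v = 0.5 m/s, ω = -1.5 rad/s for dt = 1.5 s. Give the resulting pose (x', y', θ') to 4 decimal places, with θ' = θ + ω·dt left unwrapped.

θ' = 2.6180 + -1.5·1.5 = 0.3680
R = v/ω = 0.5/-1.5 = -0.3333
x' = 3.5 + -0.3333·(sin 0.3680 − sin 2.6180) = 3.5468
y' = 0 − -0.3333·(cos 0.3680 − cos 2.6180) = 0.5997

(3.5468, 0.5997, 0.3680)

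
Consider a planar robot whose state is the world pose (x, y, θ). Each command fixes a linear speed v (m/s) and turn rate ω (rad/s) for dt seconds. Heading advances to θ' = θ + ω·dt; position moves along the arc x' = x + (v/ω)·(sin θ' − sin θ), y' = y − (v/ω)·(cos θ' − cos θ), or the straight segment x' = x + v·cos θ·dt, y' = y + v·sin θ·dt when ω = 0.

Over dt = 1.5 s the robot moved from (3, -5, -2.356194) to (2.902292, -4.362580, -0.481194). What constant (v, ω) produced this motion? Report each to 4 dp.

v = -0.5000, ω = 1.2500

Δθ = -0.481194 − -2.356194 = 1.875000
ω = Δθ/dt = 1.875000/1.5 = 1.2500
R = −Δy/(cos θ' − cos θ) = -0.4000
v = R·ω = -0.4000·1.2500 = -0.5000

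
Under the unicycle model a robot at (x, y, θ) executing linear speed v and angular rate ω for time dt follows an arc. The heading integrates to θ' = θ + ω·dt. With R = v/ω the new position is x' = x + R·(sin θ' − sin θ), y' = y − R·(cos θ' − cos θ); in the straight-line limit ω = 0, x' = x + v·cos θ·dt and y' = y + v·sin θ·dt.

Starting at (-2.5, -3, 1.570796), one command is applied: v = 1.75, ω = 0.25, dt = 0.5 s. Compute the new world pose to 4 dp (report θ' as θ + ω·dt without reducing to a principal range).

θ' = 1.5708 + 0.25·0.5 = 1.6958
R = v/ω = 1.75/0.25 = 7.0000
x' = -2.5 + 7.0000·(sin 1.6958 − sin 1.5708) = -2.5546
y' = -3 − 7.0000·(cos 1.6958 − cos 1.5708) = -2.1273

(-2.5546, -2.1273, 1.6958)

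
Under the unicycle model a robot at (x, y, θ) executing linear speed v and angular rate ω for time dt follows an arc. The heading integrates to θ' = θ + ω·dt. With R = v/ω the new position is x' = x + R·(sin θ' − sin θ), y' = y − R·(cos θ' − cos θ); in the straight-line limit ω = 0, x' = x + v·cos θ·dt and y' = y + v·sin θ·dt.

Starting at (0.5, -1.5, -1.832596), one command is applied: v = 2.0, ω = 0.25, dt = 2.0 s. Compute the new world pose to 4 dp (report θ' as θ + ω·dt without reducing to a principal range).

(0.4533, -5.4582, -1.3326)

θ' = -1.8326 + 0.25·2.0 = -1.3326
R = v/ω = 2.0/0.25 = 8.0000
x' = 0.5 + 8.0000·(sin -1.3326 − sin -1.8326) = 0.4533
y' = -1.5 − 8.0000·(cos -1.3326 − cos -1.8326) = -5.4582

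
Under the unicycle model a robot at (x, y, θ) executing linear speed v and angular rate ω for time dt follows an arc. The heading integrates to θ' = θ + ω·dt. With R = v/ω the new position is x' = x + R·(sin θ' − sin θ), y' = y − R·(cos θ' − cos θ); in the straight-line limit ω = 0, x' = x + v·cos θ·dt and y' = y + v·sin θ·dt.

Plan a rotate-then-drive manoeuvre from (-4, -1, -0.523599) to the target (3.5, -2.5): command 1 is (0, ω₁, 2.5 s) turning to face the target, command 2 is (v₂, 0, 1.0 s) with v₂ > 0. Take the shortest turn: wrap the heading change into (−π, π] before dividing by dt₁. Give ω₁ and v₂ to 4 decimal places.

heading to target = atan2(-2.5−-1, 3.5−-4) = -0.1974
Δθ = wrap(-0.1974 − -0.5236) = 0.3262; ω₁ = Δθ/dt₁ = 0.1305
distance = √((3.5−-4)² + (-2.5−-1)²) = 7.6485; v₂ = distance/dt₂ = 7.6485

ω₁ = 0.1305, v₂ = 7.6485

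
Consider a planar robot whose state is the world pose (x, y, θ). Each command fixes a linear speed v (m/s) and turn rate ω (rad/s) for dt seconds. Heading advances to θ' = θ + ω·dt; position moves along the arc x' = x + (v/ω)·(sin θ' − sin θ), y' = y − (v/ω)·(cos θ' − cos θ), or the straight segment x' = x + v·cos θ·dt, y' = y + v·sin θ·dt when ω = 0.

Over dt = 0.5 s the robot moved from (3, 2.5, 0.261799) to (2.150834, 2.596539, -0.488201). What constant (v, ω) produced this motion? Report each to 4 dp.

Δθ = -0.488201 − 0.261799 = -0.750000
ω = Δθ/dt = -0.750000/0.5 = -1.5000
R = Δx/(sin θ' − sin θ) = 1.1667
v = R·ω = 1.1667·-1.5000 = -1.7500

v = -1.7500, ω = -1.5000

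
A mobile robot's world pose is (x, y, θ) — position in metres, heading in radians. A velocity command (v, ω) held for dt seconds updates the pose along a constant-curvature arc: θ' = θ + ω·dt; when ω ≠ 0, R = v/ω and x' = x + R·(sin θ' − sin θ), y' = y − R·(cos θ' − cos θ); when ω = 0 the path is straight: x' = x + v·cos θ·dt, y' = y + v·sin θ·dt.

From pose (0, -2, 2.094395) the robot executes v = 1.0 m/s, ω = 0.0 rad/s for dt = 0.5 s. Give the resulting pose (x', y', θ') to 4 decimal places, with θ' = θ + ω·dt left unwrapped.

(-0.2500, -1.5670, 2.0944)

θ' = 2.0944 + 0.0·0.5 = 2.0944
ω = 0 → straight: x' = 0 + 1.0·cos(2.0944)·0.5 = -0.2500
y' = -2 + 1.0·sin(2.0944)·0.5 = -1.5670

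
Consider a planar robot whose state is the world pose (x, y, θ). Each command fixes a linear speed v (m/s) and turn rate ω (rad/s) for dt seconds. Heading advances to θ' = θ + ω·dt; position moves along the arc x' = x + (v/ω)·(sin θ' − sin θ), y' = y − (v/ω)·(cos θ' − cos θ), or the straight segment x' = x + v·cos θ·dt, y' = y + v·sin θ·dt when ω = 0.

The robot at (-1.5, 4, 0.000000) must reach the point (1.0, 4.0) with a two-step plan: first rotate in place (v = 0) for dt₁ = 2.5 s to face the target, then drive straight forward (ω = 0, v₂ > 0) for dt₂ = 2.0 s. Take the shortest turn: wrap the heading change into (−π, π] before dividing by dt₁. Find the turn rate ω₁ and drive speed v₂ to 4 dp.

ω₁ = 0.0000, v₂ = 1.2500

heading to target = atan2(4−4, 1−-1.5) = 0.0000
Δθ = wrap(0.0000 − 0.0000) = 0.0000; ω₁ = Δθ/dt₁ = 0.0000
distance = √((1−-1.5)² + (4−4)²) = 2.5000; v₂ = distance/dt₂ = 1.2500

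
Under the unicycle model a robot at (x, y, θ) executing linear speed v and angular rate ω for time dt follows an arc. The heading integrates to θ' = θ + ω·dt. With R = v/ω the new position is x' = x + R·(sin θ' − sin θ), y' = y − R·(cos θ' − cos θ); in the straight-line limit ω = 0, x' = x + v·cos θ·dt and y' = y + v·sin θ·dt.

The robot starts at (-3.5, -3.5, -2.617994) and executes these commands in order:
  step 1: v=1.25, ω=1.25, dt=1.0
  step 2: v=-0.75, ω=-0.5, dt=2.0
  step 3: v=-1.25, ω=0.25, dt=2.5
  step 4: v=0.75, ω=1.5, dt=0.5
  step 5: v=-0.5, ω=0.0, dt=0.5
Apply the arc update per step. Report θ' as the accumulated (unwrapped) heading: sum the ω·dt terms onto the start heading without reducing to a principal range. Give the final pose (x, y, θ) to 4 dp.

(-2.1886, -0.6213, -0.9930)

step 1: θ'=-1.3680 (R=1.0000) → pose (-3.9795, -4.5674, -1.3680)
step 2: θ'=-2.3680 (R=1.5000) → pose (-3.5583, -3.1922, -2.3680)
step 3: θ'=-1.7430 (R=-5.0000) → pose (-2.1258, -0.4720, -1.7430)
step 4: θ'=-0.9930 (R=0.5000) → pose (-2.0521, -0.8307, -0.9930)
step 5: θ'=-0.9930 (straight) → pose (-2.1886, -0.6213, -0.9930)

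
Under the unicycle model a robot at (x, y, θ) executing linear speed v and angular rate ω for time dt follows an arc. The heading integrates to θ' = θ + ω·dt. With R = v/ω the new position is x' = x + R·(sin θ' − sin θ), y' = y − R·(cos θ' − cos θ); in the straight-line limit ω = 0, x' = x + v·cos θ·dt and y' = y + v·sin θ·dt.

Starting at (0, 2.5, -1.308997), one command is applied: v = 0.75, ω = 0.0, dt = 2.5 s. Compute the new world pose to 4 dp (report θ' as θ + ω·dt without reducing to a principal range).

θ' = -1.3090 + 0.0·2.5 = -1.3090
ω = 0 → straight: x' = 0 + 0.75·cos(-1.3090)·2.5 = 0.4853
y' = 2.5 + 0.75·sin(-1.3090)·2.5 = 0.6889

(0.4853, 0.6889, -1.3090)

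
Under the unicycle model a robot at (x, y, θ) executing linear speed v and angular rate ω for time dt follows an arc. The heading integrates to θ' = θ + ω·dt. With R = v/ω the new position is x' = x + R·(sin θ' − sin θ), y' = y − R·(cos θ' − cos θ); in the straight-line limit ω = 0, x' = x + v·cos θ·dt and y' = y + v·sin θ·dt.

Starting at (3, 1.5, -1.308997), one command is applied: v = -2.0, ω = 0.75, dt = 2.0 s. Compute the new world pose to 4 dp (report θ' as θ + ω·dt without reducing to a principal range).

(-0.0821, 3.4280, 0.1910)

θ' = -1.3090 + 0.75·2.0 = 0.1910
R = v/ω = -2.0/0.75 = -2.6667
x' = 3 + -2.6667·(sin 0.1910 − sin -1.3090) = -0.0821
y' = 1.5 − -2.6667·(cos 0.1910 − cos -1.3090) = 3.4280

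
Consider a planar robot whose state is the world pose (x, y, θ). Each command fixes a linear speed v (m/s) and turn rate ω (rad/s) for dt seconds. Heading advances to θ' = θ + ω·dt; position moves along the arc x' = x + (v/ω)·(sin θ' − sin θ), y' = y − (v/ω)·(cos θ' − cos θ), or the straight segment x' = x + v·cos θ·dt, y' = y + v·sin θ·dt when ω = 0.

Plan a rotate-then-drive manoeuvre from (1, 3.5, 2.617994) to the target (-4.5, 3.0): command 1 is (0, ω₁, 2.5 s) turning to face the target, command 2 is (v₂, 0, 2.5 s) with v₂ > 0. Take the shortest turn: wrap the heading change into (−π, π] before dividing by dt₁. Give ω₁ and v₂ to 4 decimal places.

heading to target = atan2(3−3.5, -4.5−1) = -3.0509
Δθ = wrap(-3.0509 − 2.6180) = 0.6143; ω₁ = Δθ/dt₁ = 0.2457
distance = √((-4.5−1)² + (3−3.5)²) = 5.5227; v₂ = distance/dt₂ = 2.2091

ω₁ = 0.2457, v₂ = 2.2091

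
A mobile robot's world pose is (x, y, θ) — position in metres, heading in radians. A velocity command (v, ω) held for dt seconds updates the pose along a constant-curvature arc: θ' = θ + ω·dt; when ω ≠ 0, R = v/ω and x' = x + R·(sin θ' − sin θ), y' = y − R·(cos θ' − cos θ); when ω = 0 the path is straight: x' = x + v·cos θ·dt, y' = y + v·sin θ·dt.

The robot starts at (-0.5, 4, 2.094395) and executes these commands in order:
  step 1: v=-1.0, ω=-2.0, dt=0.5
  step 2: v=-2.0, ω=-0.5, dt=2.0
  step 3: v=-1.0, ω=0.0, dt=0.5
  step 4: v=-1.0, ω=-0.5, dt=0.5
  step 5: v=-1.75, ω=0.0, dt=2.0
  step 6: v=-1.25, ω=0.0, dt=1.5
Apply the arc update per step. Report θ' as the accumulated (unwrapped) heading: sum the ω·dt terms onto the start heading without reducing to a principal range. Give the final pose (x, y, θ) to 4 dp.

(-9.9726, 2.1740, -0.1556)

step 1: θ'=1.0944 (R=0.5000) → pose (-0.4887, 3.5207, 1.0944)
step 2: θ'=0.0944 (R=4.0000) → pose (-3.6663, 1.3729, 0.0944)
step 3: θ'=0.0944 (straight) → pose (-4.1640, 1.3257, 0.0944)
step 4: θ'=-0.1556 (R=2.0000) → pose (-4.6625, 1.3410, -0.1556)
step 5: θ'=-0.1556 (straight) → pose (-8.1202, 1.8834, -0.1556)
step 6: θ'=-0.1556 (straight) → pose (-9.9726, 2.1740, -0.1556)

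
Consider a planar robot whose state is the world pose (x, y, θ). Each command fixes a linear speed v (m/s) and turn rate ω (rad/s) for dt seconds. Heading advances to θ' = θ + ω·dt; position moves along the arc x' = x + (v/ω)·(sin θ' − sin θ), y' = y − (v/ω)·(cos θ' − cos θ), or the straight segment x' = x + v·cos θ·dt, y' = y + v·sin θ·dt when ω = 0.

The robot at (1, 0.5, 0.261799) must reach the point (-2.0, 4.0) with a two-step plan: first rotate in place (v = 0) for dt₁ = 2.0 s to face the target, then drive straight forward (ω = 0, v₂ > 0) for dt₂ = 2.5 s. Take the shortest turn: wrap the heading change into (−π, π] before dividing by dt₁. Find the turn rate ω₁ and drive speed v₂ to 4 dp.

heading to target = atan2(4−0.5, -2−1) = 2.2794
Δθ = wrap(2.2794 − 0.2618) = 2.0176; ω₁ = Δθ/dt₁ = 1.0088
distance = √((-2−1)² + (4−0.5)²) = 4.6098; v₂ = distance/dt₂ = 1.8439

ω₁ = 1.0088, v₂ = 1.8439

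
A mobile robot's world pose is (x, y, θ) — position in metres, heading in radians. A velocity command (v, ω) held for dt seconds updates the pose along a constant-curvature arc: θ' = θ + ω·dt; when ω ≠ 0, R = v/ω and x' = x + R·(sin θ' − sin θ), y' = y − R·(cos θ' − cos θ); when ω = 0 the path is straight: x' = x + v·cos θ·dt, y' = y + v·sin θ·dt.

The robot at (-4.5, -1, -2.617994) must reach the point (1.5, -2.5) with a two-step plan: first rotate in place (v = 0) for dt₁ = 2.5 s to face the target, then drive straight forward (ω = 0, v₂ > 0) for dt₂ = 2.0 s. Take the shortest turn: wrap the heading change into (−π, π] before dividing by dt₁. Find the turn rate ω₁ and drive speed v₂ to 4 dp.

heading to target = atan2(-2.5−-1, 1.5−-4.5) = -0.2450
Δθ = wrap(-0.2450 − -2.6180) = 2.3730; ω₁ = Δθ/dt₁ = 0.9492
distance = √((1.5−-4.5)² + (-2.5−-1)²) = 6.1847; v₂ = distance/dt₂ = 3.0923

ω₁ = 0.9492, v₂ = 3.0923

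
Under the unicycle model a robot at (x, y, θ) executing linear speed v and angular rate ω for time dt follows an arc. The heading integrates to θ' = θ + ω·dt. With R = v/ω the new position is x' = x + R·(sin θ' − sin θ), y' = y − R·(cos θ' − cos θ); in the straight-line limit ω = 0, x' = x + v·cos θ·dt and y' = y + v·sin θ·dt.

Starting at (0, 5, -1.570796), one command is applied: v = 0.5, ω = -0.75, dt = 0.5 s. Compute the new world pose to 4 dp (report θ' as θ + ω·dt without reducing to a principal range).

θ' = -1.5708 + -0.75·0.5 = -1.9458
R = v/ω = 0.5/-0.75 = -0.6667
x' = 0 + -0.6667·(sin -1.9458 − sin -1.5708) = -0.0463
y' = 5 − -0.6667·(cos -1.9458 − cos -1.5708) = 4.7558

(-0.0463, 4.7558, -1.9458)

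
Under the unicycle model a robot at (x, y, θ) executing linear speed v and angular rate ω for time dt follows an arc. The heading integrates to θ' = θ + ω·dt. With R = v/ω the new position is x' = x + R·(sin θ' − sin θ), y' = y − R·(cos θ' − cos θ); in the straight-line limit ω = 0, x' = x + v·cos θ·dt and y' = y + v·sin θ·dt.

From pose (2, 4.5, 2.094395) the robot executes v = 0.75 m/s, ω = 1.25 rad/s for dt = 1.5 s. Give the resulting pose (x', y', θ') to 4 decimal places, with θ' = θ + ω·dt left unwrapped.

(1.0385, 4.6059, 3.9694)

θ' = 2.0944 + 1.25·1.5 = 3.9694
R = v/ω = 0.75/1.25 = 0.6000
x' = 2 + 0.6000·(sin 3.9694 − sin 2.0944) = 1.0385
y' = 4.5 − 0.6000·(cos 3.9694 − cos 2.0944) = 4.6059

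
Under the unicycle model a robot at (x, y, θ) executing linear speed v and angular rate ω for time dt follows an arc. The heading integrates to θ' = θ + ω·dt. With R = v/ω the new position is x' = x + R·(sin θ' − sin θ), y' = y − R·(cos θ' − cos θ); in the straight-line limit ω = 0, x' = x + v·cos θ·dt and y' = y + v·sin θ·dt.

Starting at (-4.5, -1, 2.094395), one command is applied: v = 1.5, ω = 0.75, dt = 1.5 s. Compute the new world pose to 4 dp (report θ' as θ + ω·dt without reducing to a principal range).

(-6.3875, -0.0060, 3.2194)

θ' = 2.0944 + 0.75·1.5 = 3.2194
R = v/ω = 1.5/0.75 = 2.0000
x' = -4.5 + 2.0000·(sin 3.2194 − sin 2.0944) = -6.3875
y' = -1 − 2.0000·(cos 3.2194 − cos 2.0944) = -0.0060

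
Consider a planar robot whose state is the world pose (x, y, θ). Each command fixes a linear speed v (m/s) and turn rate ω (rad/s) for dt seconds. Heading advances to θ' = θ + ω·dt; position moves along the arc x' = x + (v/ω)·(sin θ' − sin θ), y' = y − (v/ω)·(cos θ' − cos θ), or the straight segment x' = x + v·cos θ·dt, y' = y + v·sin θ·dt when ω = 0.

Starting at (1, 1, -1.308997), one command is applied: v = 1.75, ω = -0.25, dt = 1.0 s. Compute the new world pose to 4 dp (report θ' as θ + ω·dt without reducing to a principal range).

(1.2380, -0.7291, -1.5590)

θ' = -1.3090 + -0.25·1.0 = -1.5590
R = v/ω = 1.75/-0.25 = -7.0000
x' = 1 + -7.0000·(sin -1.5590 − sin -1.3090) = 1.2380
y' = 1 − -7.0000·(cos -1.5590 − cos -1.3090) = -0.7291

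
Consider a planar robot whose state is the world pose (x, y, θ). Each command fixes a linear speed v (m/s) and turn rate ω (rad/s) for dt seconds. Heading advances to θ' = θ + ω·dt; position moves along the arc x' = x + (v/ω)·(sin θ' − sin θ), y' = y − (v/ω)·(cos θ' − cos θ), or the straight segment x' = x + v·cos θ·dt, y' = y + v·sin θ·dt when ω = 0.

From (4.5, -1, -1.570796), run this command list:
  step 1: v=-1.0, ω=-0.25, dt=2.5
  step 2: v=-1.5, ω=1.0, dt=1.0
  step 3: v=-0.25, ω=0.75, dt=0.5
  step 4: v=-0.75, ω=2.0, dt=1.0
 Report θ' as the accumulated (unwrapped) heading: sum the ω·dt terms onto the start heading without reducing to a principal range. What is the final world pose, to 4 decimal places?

step 1: θ'=-2.1958 (R=4.0000) → pose (5.2561, 1.3404, -2.1958)
step 2: θ'=-1.1958 (R=-1.5000) → pose (5.4355, 2.7674, -1.1958)
step 3: θ'=-0.8208 (R=-0.3333) → pose (5.3692, 2.8726, -0.8208)
step 4: θ'=1.1792 (R=-0.3750) → pose (4.7482, 2.7601, 1.1792)

(4.7482, 2.7601, 1.1792)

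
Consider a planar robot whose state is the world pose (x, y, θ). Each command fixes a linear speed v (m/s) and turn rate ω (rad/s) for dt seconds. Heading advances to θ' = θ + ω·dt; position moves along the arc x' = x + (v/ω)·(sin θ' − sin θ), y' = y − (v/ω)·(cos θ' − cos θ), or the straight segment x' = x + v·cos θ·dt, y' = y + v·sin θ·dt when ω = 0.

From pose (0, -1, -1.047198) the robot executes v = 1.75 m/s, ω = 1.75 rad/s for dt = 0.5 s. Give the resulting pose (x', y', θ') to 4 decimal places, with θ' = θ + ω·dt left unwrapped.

θ' = -1.0472 + 1.75·0.5 = -0.1722
R = v/ω = 1.75/1.75 = 1.0000
x' = 0 + 1.0000·(sin -0.1722 − sin -1.0472) = 0.6947
y' = -1 − 1.0000·(cos -0.1722 − cos -1.0472) = -1.4852

(0.6947, -1.4852, -0.1722)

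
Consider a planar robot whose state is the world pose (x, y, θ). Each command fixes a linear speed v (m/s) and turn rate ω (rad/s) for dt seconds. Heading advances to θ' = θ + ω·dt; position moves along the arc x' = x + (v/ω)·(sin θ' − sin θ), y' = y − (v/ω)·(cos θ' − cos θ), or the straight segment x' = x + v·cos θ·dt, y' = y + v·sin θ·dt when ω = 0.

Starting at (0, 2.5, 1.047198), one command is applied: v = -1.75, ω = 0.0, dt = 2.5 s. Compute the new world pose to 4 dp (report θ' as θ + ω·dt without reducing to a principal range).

(-2.1875, -1.2889, 1.0472)

θ' = 1.0472 + 0.0·2.5 = 1.0472
ω = 0 → straight: x' = 0 + -1.75·cos(1.0472)·2.5 = -2.1875
y' = 2.5 + -1.75·sin(1.0472)·2.5 = -1.2889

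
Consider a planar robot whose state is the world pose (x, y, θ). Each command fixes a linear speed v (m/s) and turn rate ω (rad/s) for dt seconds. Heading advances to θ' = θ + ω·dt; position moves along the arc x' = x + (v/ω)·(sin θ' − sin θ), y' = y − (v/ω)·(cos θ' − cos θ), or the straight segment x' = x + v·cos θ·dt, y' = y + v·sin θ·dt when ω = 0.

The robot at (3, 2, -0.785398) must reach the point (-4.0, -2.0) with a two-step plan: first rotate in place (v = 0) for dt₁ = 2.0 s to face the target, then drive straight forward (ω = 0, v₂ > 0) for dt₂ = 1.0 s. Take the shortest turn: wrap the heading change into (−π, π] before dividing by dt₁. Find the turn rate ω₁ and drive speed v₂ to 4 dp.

heading to target = atan2(-2−2, -4−3) = -2.6224
Δθ = wrap(-2.6224 − -0.7854) = -1.8370; ω₁ = Δθ/dt₁ = -0.9185
distance = √((-4−3)² + (-2−2)²) = 8.0623; v₂ = distance/dt₂ = 8.0623

ω₁ = -0.9185, v₂ = 8.0623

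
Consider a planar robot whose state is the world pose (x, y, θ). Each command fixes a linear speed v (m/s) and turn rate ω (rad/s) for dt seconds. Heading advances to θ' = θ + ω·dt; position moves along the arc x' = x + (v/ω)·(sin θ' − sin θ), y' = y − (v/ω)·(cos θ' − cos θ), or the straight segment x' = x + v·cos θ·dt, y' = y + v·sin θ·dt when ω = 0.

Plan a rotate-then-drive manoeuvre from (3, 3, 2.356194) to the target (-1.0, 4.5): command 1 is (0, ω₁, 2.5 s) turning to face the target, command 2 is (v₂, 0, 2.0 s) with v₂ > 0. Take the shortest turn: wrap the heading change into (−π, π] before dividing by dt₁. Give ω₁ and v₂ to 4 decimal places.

heading to target = atan2(4.5−3, -1−3) = 2.7828
Δθ = wrap(2.7828 − 2.3562) = 0.4266; ω₁ = Δθ/dt₁ = 0.1707
distance = √((-1−3)² + (4.5−3)²) = 4.2720; v₂ = distance/dt₂ = 2.1360

ω₁ = 0.1707, v₂ = 2.1360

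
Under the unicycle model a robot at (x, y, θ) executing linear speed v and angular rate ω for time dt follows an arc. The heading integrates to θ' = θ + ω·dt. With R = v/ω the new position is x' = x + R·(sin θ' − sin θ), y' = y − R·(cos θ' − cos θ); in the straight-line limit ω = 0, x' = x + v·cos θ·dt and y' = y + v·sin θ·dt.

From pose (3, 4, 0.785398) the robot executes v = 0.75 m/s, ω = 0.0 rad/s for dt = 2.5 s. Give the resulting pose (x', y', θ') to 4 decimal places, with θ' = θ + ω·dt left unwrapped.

(4.3258, 5.3258, 0.7854)

θ' = 0.7854 + 0.0·2.5 = 0.7854
ω = 0 → straight: x' = 3 + 0.75·cos(0.7854)·2.5 = 4.3258
y' = 4 + 0.75·sin(0.7854)·2.5 = 5.3258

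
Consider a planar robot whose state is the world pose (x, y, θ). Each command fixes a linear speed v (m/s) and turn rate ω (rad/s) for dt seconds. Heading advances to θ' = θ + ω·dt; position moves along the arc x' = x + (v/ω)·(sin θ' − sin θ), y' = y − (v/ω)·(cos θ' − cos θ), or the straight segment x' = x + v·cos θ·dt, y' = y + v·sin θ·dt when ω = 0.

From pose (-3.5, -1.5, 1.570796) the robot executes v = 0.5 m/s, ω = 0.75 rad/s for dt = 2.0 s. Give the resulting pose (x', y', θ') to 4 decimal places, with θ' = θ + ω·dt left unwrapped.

(-4.1195, -0.8350, 3.0708)

θ' = 1.5708 + 0.75·2.0 = 3.0708
R = v/ω = 0.5/0.75 = 0.6667
x' = -3.5 + 0.6667·(sin 3.0708 − sin 1.5708) = -4.1195
y' = -1.5 − 0.6667·(cos 3.0708 − cos 1.5708) = -0.8350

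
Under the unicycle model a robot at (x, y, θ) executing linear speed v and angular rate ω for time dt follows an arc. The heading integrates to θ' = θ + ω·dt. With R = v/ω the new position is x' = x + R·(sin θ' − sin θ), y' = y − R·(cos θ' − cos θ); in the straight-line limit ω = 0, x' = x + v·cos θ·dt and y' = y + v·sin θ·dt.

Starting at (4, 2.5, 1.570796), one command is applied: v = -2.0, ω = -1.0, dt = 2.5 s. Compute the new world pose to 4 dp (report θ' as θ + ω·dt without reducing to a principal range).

(0.3977, 1.3031, -0.9292)

θ' = 1.5708 + -1.0·2.5 = -0.9292
R = v/ω = -2.0/-1.0 = 2.0000
x' = 4 + 2.0000·(sin -0.9292 − sin 1.5708) = 0.3977
y' = 2.5 − 2.0000·(cos -0.9292 − cos 1.5708) = 1.3031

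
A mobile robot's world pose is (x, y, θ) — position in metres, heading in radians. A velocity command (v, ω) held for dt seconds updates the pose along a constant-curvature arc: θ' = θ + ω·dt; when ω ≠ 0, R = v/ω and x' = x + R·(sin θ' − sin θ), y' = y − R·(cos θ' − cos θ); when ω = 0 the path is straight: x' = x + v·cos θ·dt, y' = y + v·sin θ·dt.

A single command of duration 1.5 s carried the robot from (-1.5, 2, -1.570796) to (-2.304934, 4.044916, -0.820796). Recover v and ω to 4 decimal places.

v = -1.5000, ω = 0.5000

Δθ = -0.820796 − -1.570796 = 0.750000
ω = Δθ/dt = 0.750000/1.5 = 0.5000
R = −Δy/(cos θ' − cos θ) = -3.0000
v = R·ω = -3.0000·0.5000 = -1.5000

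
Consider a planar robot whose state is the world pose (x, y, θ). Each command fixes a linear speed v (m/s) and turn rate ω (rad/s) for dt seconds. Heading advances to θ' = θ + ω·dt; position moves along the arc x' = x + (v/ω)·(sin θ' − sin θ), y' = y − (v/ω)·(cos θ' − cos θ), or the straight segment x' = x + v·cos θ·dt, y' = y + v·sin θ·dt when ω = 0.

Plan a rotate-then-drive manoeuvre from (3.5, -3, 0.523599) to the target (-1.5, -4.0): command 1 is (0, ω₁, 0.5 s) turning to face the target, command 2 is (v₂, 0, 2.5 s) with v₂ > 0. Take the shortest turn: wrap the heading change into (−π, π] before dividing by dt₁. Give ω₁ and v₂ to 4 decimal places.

ω₁ = 5.6308, v₂ = 2.0396

heading to target = atan2(-4−-3, -1.5−3.5) = -2.9442
Δθ = wrap(-2.9442 − 0.5236) = 2.8154; ω₁ = Δθ/dt₁ = 5.6308
distance = √((-1.5−3.5)² + (-4−-3)²) = 5.0990; v₂ = distance/dt₂ = 2.0396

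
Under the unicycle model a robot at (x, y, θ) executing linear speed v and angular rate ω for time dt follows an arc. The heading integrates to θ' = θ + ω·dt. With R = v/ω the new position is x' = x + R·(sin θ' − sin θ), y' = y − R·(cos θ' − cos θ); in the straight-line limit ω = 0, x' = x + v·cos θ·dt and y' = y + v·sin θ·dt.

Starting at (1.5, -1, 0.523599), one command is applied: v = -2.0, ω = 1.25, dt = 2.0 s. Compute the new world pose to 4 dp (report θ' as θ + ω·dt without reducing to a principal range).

θ' = 0.5236 + 1.25·2.0 = 3.0236
R = v/ω = -2.0/1.25 = -1.6000
x' = 1.5 + -1.6000·(sin 3.0236 − sin 0.5236) = 2.1116
y' = -1 − -1.6000·(cos 3.0236 − cos 0.5236) = -3.9745

(2.1116, -3.9745, 3.0236)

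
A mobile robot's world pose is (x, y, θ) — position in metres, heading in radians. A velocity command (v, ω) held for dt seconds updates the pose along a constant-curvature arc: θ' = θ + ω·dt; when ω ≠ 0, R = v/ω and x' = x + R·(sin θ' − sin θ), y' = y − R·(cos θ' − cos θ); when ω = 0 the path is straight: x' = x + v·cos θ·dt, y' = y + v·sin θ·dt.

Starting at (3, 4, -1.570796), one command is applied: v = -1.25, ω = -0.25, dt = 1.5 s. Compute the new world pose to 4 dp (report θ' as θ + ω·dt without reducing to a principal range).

θ' = -1.5708 + -0.25·1.5 = -1.9458
R = v/ω = -1.25/-0.25 = 5.0000
x' = 3 + 5.0000·(sin -1.9458 − sin -1.5708) = 3.3475
y' = 4 − 5.0000·(cos -1.9458 − cos -1.5708) = 5.8314

(3.3475, 5.8314, -1.9458)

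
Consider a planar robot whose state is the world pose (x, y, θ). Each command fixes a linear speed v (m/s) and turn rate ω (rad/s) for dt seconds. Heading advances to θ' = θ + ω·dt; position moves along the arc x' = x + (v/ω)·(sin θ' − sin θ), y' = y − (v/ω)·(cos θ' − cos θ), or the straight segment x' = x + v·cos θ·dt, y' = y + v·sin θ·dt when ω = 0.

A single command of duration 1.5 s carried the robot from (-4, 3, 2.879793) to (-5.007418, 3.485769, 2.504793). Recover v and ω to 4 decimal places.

v = 0.7500, ω = -0.2500

Δθ = 2.504793 − 2.879793 = -0.375000
ω = Δθ/dt = -0.375000/1.5 = -0.2500
R = Δx/(sin θ' − sin θ) = -3.0000
v = R·ω = -3.0000·-0.2500 = 0.7500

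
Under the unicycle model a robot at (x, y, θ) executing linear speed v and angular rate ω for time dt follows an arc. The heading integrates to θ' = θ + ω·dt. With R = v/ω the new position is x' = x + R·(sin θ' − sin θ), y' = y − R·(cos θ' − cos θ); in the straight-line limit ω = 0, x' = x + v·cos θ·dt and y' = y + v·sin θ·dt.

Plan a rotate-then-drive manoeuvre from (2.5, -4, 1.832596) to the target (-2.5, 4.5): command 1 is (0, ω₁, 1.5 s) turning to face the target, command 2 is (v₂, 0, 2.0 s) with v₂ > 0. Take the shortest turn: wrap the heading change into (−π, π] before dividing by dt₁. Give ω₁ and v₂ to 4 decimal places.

ω₁ = 0.1799, v₂ = 4.9308

heading to target = atan2(4.5−-4, -2.5−2.5) = 2.1025
Δθ = wrap(2.1025 − 1.8326) = 0.2699; ω₁ = Δθ/dt₁ = 0.1799
distance = √((-2.5−2.5)² + (4.5−-4)²) = 9.8615; v₂ = distance/dt₂ = 4.9308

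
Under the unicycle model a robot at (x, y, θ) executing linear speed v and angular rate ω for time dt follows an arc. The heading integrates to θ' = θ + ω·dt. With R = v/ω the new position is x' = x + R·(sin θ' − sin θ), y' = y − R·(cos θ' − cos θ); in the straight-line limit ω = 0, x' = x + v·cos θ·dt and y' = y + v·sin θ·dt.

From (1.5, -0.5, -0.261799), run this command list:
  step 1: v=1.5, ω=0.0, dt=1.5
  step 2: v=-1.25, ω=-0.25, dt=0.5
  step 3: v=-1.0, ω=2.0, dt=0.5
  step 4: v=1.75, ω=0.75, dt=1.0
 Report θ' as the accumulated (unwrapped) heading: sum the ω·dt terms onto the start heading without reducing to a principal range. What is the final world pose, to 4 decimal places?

step 1: θ'=-0.2618 (straight) → pose (3.6733, -1.0823, -0.2618)
step 2: θ'=-0.3868 (R=5.0000) → pose (3.0813, -0.8833, -0.3868)
step 3: θ'=0.6132 (R=-0.5000) → pose (2.6049, -0.9375, 0.6132)
step 4: θ'=1.3632 (R=2.3333) → pose (3.5454, 0.4898, 1.3632)

(3.5454, 0.4898, 1.3632)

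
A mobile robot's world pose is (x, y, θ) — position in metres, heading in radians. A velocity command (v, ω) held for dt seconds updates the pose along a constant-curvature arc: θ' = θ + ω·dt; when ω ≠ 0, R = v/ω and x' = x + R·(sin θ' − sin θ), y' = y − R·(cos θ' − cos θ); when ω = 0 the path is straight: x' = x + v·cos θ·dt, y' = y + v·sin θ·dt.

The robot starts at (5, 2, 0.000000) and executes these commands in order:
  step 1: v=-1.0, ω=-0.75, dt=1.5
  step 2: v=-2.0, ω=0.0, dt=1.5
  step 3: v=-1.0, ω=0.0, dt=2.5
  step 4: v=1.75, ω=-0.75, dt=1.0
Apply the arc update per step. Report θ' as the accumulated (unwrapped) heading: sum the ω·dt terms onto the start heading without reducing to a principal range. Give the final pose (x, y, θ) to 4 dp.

step 1: θ'=-1.1250 (R=1.3333) → pose (3.7970, 2.7584, -1.1250)
step 2: θ'=-1.1250 (straight) → pose (2.5034, 5.4652, -1.1250)
step 3: θ'=-1.1250 (straight) → pose (1.4255, 7.7209, -1.1250)
step 4: θ'=-1.8750 (R=-2.3333) → pose (1.5464, 6.0159, -1.8750)

(1.5464, 6.0159, -1.8750)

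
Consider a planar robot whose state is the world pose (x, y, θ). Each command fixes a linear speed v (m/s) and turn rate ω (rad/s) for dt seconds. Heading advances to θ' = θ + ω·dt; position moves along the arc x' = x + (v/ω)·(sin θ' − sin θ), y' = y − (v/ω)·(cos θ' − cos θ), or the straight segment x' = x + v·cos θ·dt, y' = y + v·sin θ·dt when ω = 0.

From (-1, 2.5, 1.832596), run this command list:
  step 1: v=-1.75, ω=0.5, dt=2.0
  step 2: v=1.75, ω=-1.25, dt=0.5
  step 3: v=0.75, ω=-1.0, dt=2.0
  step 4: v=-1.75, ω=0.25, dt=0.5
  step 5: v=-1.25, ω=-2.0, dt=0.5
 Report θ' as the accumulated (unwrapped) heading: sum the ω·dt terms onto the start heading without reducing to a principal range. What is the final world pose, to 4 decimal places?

step 1: θ'=2.8326 (R=-3.5000) → pose (1.3164, 0.0716, 2.8326)
step 2: θ'=2.2076 (R=-1.4000) → pose (0.6165, 0.5728, 2.2076)
step 3: θ'=0.2076 (R=-0.7500) → pose (1.0649, 1.7527, 0.2076)
step 4: θ'=0.3326 (R=-7.0000) → pose (0.2222, 1.5194, 0.3326)
step 5: θ'=-0.6674 (R=0.6250) → pose (-0.3687, 1.6193, -0.6674)

(-0.3687, 1.6193, -0.6674)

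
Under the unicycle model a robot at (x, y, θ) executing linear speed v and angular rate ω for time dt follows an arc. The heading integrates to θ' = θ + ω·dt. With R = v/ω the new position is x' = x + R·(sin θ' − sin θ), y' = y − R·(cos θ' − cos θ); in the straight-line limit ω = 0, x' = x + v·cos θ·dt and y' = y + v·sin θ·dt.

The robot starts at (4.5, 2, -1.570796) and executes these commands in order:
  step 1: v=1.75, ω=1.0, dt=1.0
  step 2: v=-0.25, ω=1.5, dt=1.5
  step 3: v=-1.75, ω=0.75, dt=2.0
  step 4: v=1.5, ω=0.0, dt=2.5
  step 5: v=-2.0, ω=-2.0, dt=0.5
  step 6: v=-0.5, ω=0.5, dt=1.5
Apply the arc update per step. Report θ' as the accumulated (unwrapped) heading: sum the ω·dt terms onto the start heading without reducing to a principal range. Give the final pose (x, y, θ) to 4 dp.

(5.1767, -2.6848, 2.9292)

step 1: θ'=-0.5708 (R=1.7500) → pose (5.3045, 0.5274, -0.5708)
step 2: θ'=1.6792 (R=-0.1667) → pose (5.0487, 0.3691, 1.6792)
step 3: θ'=3.1792 (R=-2.3333) → pose (7.4561, -1.7101, 3.1792)
step 4: θ'=3.1792 (straight) → pose (3.7088, -1.8511, 3.1792)
step 5: θ'=2.1792 (R=1.0000) → pose (4.5669, -2.2788, 2.1792)
step 6: θ'=2.9292 (R=-1.0000) → pose (5.1767, -2.6848, 2.9292)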